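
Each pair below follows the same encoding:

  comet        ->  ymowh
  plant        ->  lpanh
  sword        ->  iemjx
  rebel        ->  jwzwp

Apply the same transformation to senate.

c(2)→y(24) and o(14)→m(12) fit y≡25x+0 (mod 26); the inverse of 25 mod 26 is 25. This is an affine cipher: with a=0,…,z=25, each position x becomes (25x+0) mod 26.
For senate: s(18)→25·18+0≡8=i; e(4)→25·4+0≡22=w; n(13)→25·13+0≡13=n; a(0)→25·0+0≡0=a; t(19)→25·19+0≡7=h; e(4)→25·4+0≡22=w (all mod 26).

iwnahw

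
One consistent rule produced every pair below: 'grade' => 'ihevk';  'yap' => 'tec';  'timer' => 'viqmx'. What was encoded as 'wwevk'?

grass

The word is reversed, then every letter is shifted forward by 4.
Reversing it on wwevk: shift back: w−4=s, w−4=s, e−4=a, v−4=r, k−4=g → ssarg; then reverse → grass.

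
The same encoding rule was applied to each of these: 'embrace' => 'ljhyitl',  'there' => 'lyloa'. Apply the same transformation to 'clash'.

The output letters match the input read backwards, each shifted +7: embrace reversed is ecarbme. The word is reversed, then every letter is shifted forward by 7.
For clash: reverse → hsalc; then shift: h+7=o, s+7=z, a+7=h, l+7=s, c+7=j.

ozhsj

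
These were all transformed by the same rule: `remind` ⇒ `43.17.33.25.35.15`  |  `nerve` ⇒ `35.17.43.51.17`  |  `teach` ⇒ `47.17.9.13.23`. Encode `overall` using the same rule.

37.51.17.43.9.31.31

r(#18)→43 and e(#5)→17: differences scale by 2, so n = 2·pos + 7. The formula is n = 2×(alphabet index, a=1) + 7.
For overall: o=15→37, v=22→51, e=5→17, r=18→43, a=1→9, l=12→31, l=12→31.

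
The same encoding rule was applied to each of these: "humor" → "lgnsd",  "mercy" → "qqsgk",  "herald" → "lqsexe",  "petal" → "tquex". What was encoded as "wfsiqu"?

Shifts by position in humor: pos 0: h→l (+4), pos 1: u→g (+12), pos 2: m→n (+1), pos 3: o→s (+4), pos 4: r→d (+12) — repeating every 3. A repeating key of period 3 is used — shifts +4, +12, +1 over and over.
Reversing it on wfsiqu: w−4=s, f−12=t, s−1=r, i−4=e, q−12=e, u−1=t.

street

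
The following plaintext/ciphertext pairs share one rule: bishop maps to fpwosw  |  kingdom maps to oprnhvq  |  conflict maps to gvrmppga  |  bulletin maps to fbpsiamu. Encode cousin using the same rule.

gvyzmu

Shifts by position in bishop: pos 0: b→f (+4), pos 1: i→p (+7), pos 2: s→w (+4), pos 3: h→o (+7) — repeating every 2. The shifts repeat in a cycle of length 2: positions 0,1,… shift by +4, +7, then the pattern repeats.
On cousin: c+4=g, o+7=v, u+4=y, s+7=z, i+4=m, n+7=u.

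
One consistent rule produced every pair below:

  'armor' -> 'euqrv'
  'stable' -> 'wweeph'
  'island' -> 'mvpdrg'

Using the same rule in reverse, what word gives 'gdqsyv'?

It's a Vigenère-style cipher with numeric key [4,3]: position i shifts by key[i mod 2].
Undoing it on gdqsyv: g−4=c, d−3=a, q−4=m, s−3=p, y−4=u, v−3=s.

campus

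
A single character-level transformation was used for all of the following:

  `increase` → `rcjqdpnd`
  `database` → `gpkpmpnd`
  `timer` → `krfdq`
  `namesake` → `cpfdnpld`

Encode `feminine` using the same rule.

i(8)→r(17) and n(13)→c(2) fit y≡23x+15 (mod 26); the inverse of 23 mod 26 is 17. This is an affine cipher: with a=0,…,z=25, each position x becomes (23x+15) mod 26.
On feminine: f(5)→23·5+15≡0=a; e(4)→23·4+15≡3=d; m(12)→23·12+15≡5=f; i(8)→23·8+15≡17=r; n(13)→23·13+15≡2=c; i(8)→23·8+15≡17=r; n(13)→23·13+15≡2=c; e(4)→23·4+15≡3=d (all mod 26).

adfrcrcd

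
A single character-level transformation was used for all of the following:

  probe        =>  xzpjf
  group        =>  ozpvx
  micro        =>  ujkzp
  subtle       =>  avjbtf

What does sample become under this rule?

abuxtf

Vowels shift forward by 1 and consonants shift forward by 8.
On sample: s(cons)+8=a, a(vowel)+1=b, m(cons)+8=u, p(cons)+8=x, l(cons)+8=t, e(vowel)+1=f.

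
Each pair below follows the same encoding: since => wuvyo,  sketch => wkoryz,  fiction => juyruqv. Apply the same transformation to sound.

s(18)→w(22) and i(8)→u(20) fit y≡21x+8 (mod 26); the inverse of 21 mod 26 is 5. Each letter's alphabet position (a=0..z=25) is mapped through 21·x+8 mod 26 — an affine cipher.
For sound: s(18)→21·18+8≡22=w; o(14)→21·14+8≡16=q; u(20)→21·20+8≡12=m; n(13)→21·13+8≡21=v; d(3)→21·3+8≡19=t (all mod 26).

wqmvt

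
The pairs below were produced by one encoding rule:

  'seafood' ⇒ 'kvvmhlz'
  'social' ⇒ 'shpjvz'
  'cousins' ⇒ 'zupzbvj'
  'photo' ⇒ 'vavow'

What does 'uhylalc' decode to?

The output letters match the input read backwards, each shifted +7: seafood reversed is doofaes. The word is reversed, then every letter is shifted forward by 7.
Decoding uhylalc: shift back: u−7=n, h−7=a, y−7=r, l−7=e, a−7=t, l−7=e, c−7=v → naretev; then reverse → veteran.

veteran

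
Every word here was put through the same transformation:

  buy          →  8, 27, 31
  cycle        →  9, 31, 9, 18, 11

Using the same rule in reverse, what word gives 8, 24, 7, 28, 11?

brave

Letters become their 1-based position plus 6 (so a→7, b→8, …).
Decoding 8, 24, 7, 28, 11: 8→(8−6)÷1=2=b, 24→(24−6)÷1=18=r, 7→(7−6)÷1=1=a, 28→(28−6)÷1=22=v, 11→(11−6)÷1=5=e.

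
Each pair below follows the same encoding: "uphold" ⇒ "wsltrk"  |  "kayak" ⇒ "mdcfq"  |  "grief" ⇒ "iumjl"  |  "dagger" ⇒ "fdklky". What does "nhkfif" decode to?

Letter i (0-indexed) is shifted by i+2, so successive shifts are 2, 3, 4, ….
Undoing it on nhkfif: n−2=l, h−3=e, k−4=g, f−5=a, i−6=c, f−7=y.

legacy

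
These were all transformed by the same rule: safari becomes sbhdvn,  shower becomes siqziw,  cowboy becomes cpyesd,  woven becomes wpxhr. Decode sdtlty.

In safari: s→s is +0, a→b is +1, f→h is +2, a→d is +3 — the shift increases by 1 each position. Letter i (0-indexed) is shifted by i+0, so successive shifts are 0, 1, 2, ….
Undoing it on sdtlty: s−0=s, d−1=c, t−2=r, l−3=i, t−4=p, y−5=t.

script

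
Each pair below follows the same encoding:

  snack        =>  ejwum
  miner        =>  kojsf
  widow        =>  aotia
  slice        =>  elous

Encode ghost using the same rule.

This is an affine cipher: with a=0,…,z=25, each position x becomes (25x+22) mod 26.
For ghost: g(6)→25·6+22≡16=q; h(7)→25·7+22≡15=p; o(14)→25·14+22≡8=i; s(18)→25·18+22≡4=e; t(19)→25·19+22≡3=d (all mod 26).

qpied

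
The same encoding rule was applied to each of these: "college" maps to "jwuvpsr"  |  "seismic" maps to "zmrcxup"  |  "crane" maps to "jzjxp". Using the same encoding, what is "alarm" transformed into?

htjbx

In college: c→j is +7, o→w is +8, l→u is +9, l→v is +10 — the shift increases by 1 each position. Letter i (0-indexed) is shifted by i+7, so successive shifts are 7, 8, 9, ….
On alarm: a+7=h, l+8=t, a+9=j, r+10=b, m+11=x.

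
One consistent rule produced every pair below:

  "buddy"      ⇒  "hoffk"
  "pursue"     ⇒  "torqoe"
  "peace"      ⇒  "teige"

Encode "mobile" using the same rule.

b(1)→h(7) and u(20)→o(14) fit y≡25x+8 (mod 26); the inverse of 25 mod 26 is 25. Treating letters as 0–25, the rule is x ↦ 25x + 8 (mod 26).
Applying it to mobile: m(12)→25·12+8≡22=w; o(14)→25·14+8≡20=u; b(1)→25·1+8≡7=h; i(8)→25·8+8≡0=a; l(11)→25·11+8≡23=x; e(4)→25·4+8≡4=e (all mod 26).

wuhaxe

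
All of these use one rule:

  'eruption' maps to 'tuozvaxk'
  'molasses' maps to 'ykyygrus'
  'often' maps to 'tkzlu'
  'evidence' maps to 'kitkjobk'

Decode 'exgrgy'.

The output letters match the input read backwards, each shifted +6: eruption reversed is noitpure. Two steps: reverse the string, then apply a Caesar shift of +6.
Decoding exgrgy: shift back: e−6=y, x−6=r, g−6=a, r−6=l, g−6=a, y−6=s → yralas; then reverse → salary.

salary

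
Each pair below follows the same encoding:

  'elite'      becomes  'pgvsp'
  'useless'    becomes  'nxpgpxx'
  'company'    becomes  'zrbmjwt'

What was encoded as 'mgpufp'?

pledge

e(4)→p(15) and l(11)→g(6) fit y≡21x+9 (mod 26); the inverse of 21 mod 26 is 5. Treating letters as 0–25, the rule is x ↦ 21x + 9 (mod 26).
Decoding mgpufp: m(12)→5·(12−9)≡15=p; g(6)→5·(6−9)≡11=l; p(15)→5·(15−9)≡4=e; u(20)→5·(20−9)≡3=d; f(5)→5·(5−9)≡6=g; p(15)→5·(15−9)≡4=e (all mod 26).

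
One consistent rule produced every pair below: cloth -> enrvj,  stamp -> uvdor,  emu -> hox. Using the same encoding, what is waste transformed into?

yduvh

Two shifts are in play — +3 for a/e/i/o/u, +2 for every other letter.
Applying it to waste: w(cons)+2=y, a(vowel)+3=d, s(cons)+2=u, t(cons)+2=v, e(vowel)+3=h.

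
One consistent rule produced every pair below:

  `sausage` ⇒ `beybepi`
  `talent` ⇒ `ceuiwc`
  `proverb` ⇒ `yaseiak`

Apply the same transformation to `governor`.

pseiawsa

The shift depends on letter class: consonant s→b is +9, but vowel a→e is +4. The rule splits by letter class: vowels +4, consonants +9.
For governor: g(cons)+9=p, o(vowel)+4=s, v(cons)+9=e, e(vowel)+4=i, r(cons)+9=a, n(cons)+9=w, o(vowel)+4=s, r(cons)+9=a.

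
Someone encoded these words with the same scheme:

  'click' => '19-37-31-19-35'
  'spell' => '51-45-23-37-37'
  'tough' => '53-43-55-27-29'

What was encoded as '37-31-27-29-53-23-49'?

lighter

c(#3)→19 and l(#12)→37: differences scale by 2, so n = 2·pos + 13. Each letter becomes 2×(its alphabet position, a=1..z=26) + 13.
Reversing it on 37-31-27-29-53-23-49: 37→(37−13)÷2=12=l, 31→(31−13)÷2=9=i, 27→(27−13)÷2=7=g, 29→(29−13)÷2=8=h, 53→(53−13)÷2=20=t, 23→(23−13)÷2=5=e, 49→(49−13)÷2=18=r.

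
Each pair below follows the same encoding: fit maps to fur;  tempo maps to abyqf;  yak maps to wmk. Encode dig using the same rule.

sup

Read the word backwards and shift each letter +12.
Applying it to dig: reverse → gid; then shift: g+12=s, i+12=u, d+12=p.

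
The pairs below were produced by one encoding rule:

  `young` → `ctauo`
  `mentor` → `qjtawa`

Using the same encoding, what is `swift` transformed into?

Each letter shifts forward by (position + 4), i.e. 4, 5, 6, … — the shift grows by one for each successive letter.
Applying it to swift: s+4=w, w+5=b, i+6=o, f+7=m, t+8=b.

wbomb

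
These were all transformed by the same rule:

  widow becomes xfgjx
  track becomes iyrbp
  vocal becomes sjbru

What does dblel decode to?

w(22)→x(23) and i(8)→f(5) fit y≡5x+17 (mod 26); the inverse of 5 mod 26 is 21. Each letter's alphabet position (a=0..z=25) is mapped through 5·x+17 mod 26 — an affine cipher.
Decoding dblel: d(3)→21·(3−17)≡18=s; b(1)→21·(1−17)≡2=c; l(11)→21·(11−17)≡4=e; e(4)→21·(4−17)≡13=n; l(11)→21·(11−17)≡4=e (all mod 26).

scene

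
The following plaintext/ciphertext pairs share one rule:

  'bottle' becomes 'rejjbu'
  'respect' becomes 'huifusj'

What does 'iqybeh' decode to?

Compare letters: b→r is +16, o→e is +16, t→j is +16 — a constant shift. It's a constant shift of +16 (ROT16).
Reversing it on iqybeh: i−16=s, q−16=a, y−16=i, b−16=l, e−16=o, h−16=r.

sailor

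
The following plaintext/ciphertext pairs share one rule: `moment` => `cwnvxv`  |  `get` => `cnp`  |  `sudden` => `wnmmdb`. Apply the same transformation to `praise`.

nbrjay

Two steps: reverse the string, then apply a Caesar shift of +9.
On praise: reverse → esiarp; then shift: e+9=n, s+9=b, i+9=r, a+9=j, r+9=a, p+9=y.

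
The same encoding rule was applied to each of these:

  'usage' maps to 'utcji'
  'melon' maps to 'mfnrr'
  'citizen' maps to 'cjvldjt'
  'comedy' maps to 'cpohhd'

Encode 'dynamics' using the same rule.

dzpdqniz

In usage: u→u is +0, s→t is +1, a→c is +2, g→j is +3 — the shift increases by 1 each position. Letter i (0-indexed) is shifted by i+0, so successive shifts are 0, 1, 2, ….
For dynamics: d+0=d, y+1=z, n+2=p, a+3=d, m+4=q, i+5=n, c+6=i, s+7=z.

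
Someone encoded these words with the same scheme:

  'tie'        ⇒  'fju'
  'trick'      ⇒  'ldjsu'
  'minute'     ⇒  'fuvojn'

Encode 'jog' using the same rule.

hpk

The output letters match the input read backwards, each shifted +1: tie reversed is eit. Read the word backwards and shift each letter +1.
Applying it to jog: reverse → goj; then shift: g+1=h, o+1=p, j+1=k.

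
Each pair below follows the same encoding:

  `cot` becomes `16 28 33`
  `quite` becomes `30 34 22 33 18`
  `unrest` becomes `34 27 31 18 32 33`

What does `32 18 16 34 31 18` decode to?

c is letter #3 and maps to 16: an offset of 13. The number is (letter's place in the alphabet, a=1) + 13.
Undoing it on 32 18 16 34 31 18: 32→(32−13)÷1=19=s, 18→(18−13)÷1=5=e, 16→(16−13)÷1=3=c, 34→(34−13)÷1=21=u, 31→(31−13)÷1=18=r, 18→(18−13)÷1=5=e.

secure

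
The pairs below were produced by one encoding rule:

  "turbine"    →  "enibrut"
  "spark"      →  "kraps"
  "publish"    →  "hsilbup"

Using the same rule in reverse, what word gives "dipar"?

rapid

The word is simply reversed.
Decoding dipar: then reverse → rapid.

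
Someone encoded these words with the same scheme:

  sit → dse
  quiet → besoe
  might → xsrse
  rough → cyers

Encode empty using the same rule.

The shift depends on letter class: consonant s→d is +11, but vowel i→s is +10. The rule splits by letter class: vowels +10, consonants +11.
On empty: e(vowel)+10=o, m(cons)+11=x, p(cons)+11=a, t(cons)+11=e, y(cons)+11=j.

oxaej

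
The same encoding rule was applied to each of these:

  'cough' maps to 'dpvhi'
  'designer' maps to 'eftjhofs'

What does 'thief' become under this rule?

uijfg

Compare letters: c→d is +1, o→p is +1, u→v is +1 — a constant shift. Every letter moves 1 place later in the alphabet, wrapping around z→a.
For thief: t+1=u, h+1=i, i+1=j, e+1=f, f+1=g.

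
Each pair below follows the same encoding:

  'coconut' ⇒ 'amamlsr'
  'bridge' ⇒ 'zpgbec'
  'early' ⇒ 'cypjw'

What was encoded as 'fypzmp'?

Compare letters: c→a is +24, o→m is +24, c→a is +24 — a constant shift. Every letter moves 24 places later in the alphabet, wrapping around z→a.
Undoing it on fypzmp: f−24=h, y−24=a, p−24=r, z−24=b, m−24=o, p−24=r.

harbor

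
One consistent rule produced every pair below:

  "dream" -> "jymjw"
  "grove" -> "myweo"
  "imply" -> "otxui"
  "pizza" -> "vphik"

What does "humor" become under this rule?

In dream: d→j is +6, r→y is +7, e→m is +8, a→j is +9 — the shift increases by 1 each position. Letter i (0-indexed) is shifted by i+6, so successive shifts are 6, 7, 8, ….
On humor: h+6=n, u+7=b, m+8=u, o+9=x, r+10=b.

nbuxb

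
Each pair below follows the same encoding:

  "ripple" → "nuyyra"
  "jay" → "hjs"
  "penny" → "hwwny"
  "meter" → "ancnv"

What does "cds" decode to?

The output letters match the input read backwards, each shifted +9: ripple reversed is elppir. Read the word backwards and shift each letter +9.
Undoing it on cds: shift back: c−9=t, d−9=u, s−9=j → tuj; then reverse → jut.

jut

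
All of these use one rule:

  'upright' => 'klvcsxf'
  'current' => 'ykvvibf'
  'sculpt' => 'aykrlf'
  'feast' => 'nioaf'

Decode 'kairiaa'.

This is an affine cipher: with a=0,…,z=25, each position x becomes (5x+14) mod 26.
Reversing it on kairiaa: k(10)→21·(10−14)≡20=u; a(0)→21·(0−14)≡18=s; i(8)→21·(8−14)≡4=e; r(17)→21·(17−14)≡11=l; i(8)→21·(8−14)≡4=e; a(0)→21·(0−14)≡18=s; a(0)→21·(0−14)≡18=s (all mod 26).

useless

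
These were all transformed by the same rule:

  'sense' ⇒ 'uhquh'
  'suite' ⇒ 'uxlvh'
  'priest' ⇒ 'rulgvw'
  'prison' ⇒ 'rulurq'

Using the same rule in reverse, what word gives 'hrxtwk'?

fourth

Shifts by position in sense: pos 0: s→u (+2), pos 1: e→h (+3), pos 2: n→q (+3), pos 3: s→u (+2), pos 4: e→h (+3) — repeating every 3. A repeating key of period 3 is used — shifts +2, +3, +3 over and over.
Decoding hrxtwk: h−2=f, r−3=o, x−3=u, t−2=r, w−3=t, k−3=h.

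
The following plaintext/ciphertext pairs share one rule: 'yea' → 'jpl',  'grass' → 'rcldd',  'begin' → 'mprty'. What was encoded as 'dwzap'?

Compare letters: y→j is +11, e→p is +11, a→l is +11 — a constant shift. It's a constant shift of +11 (ROT11).
Undoing it on dwzap: d−11=s, w−11=l, z−11=o, a−11=p, p−11=e.

slope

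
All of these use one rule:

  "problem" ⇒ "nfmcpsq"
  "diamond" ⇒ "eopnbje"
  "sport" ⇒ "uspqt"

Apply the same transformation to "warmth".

Two steps: reverse the string, then apply a Caesar shift of +1.
On warmth: reverse → htmraw; then shift: h+1=i, t+1=u, m+1=n, r+1=s, a+1=b, w+1=x.

iunsbx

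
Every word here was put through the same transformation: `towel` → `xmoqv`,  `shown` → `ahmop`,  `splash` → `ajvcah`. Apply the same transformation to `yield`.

ieqvt

t(19)→x(23) and o(14)→m(12) fit y≡23x+2 (mod 26); the inverse of 23 mod 26 is 17. Treating letters as 0–25, the rule is x ↦ 23x + 2 (mod 26).
For yield: y(24)→23·24+2≡8=i; i(8)→23·8+2≡4=e; e(4)→23·4+2≡16=q; l(11)→23·11+2≡21=v; d(3)→23·3+2≡19=t (all mod 26).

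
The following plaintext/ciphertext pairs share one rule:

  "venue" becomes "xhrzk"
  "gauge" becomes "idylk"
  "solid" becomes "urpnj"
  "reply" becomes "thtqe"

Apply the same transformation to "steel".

The shift increases by 1 at each position, starting from +2: 2, 3, 4, ….
On steel: s+2=u, t+3=w, e+4=i, e+5=j, l+6=r.

uwijr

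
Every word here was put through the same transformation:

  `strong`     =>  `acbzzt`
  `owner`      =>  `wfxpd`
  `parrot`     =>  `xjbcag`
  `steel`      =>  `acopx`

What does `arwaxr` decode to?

In strong: s→a is +8, t→c is +9, r→b is +10, o→z is +11 — the shift increases by 1 each position. Letter i (0-indexed) is shifted by i+8, so successive shifts are 8, 9, 10, ….
Reversing it on arwaxr: a−8=s, r−9=i, w−10=m, a−11=p, x−12=l, r−13=e.

simple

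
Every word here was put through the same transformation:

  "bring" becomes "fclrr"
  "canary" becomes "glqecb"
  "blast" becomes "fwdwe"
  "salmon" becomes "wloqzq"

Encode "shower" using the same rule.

Shifts by position in bring: pos 0: b→f (+4), pos 1: r→c (+11), pos 2: i→l (+3), pos 3: n→r (+4), pos 4: g→r (+11) — repeating every 3. It's a Vigenère-style cipher with numeric key [4,11,3]: position i shifts by key[i mod 3].
On shower: s+4=w, h+11=s, o+3=r, w+4=a, e+11=p, r+3=u.

wsrapu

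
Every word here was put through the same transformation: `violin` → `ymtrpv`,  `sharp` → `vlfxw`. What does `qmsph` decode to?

ninja

In violin: v→y is +3, i→m is +4, o→t is +5, l→r is +6 — the shift increases by 1 each position. Each letter shifts forward by (position + 3), i.e. 3, 4, 5, … — the shift grows by one for each successive letter.
Reversing it on qmsph: q−3=n, m−4=i, s−5=n, p−6=j, h−7=a.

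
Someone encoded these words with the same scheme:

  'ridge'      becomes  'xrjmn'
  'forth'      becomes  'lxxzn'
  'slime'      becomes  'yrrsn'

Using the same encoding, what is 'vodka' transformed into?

bxjqj

The shift depends on letter class: consonant r→x is +6, but vowel i→r is +9. Two shifts are in play — +9 for a/e/i/o/u, +6 for every other letter.
For vodka: v(cons)+6=b, o(vowel)+9=x, d(cons)+6=j, k(cons)+6=q, a(vowel)+9=j.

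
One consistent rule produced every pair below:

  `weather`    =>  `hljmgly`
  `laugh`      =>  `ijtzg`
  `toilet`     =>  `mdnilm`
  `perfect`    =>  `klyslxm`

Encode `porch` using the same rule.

w(22)→h(7) and e(4)→l(11) fit y≡7x+9 (mod 26); the inverse of 7 mod 26 is 15. Treating letters as 0–25, the rule is x ↦ 7x + 9 (mod 26).
On porch: p(15)→7·15+9≡10=k; o(14)→7·14+9≡3=d; r(17)→7·17+9≡24=y; c(2)→7·2+9≡23=x; h(7)→7·7+9≡6=g (all mod 26).

kdyxg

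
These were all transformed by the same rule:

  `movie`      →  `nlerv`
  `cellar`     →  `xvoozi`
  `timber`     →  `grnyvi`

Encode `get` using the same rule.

tvg

Each pair mirrors across the alphabet (m↔n, o↔l, v↔e): positions sum to 25. This is the alphabet-reversal cipher (Atbash): a becomes z, b becomes y, etc.
On get: g↔t, e↔v, t↔g.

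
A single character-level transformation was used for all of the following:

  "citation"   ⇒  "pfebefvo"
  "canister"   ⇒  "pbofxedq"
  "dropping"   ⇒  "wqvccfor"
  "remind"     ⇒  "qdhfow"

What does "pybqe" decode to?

c(2)→p(15) and i(8)→f(5) fit y≡7x+1 (mod 26); the inverse of 7 mod 26 is 15. Each letter's alphabet position (a=0..z=25) is mapped through 7·x+1 mod 26 — an affine cipher.
Undoing it on pybqe: p(15)→15·(15−1)≡2=c; y(24)→15·(24−1)≡7=h; b(1)→15·(1−1)≡0=a; q(16)→15·(16−1)≡17=r; e(4)→15·(4−1)≡19=t (all mod 26).

chart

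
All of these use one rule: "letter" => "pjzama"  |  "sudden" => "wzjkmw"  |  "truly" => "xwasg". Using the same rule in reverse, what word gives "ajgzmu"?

weasel

In letter: l→p is +4, e→j is +5, t→z is +6, t→a is +7 — the shift increases by 1 each position. Letter i (0-indexed) is shifted by i+4, so successive shifts are 4, 5, 6, ….
Undoing it on ajgzmu: a−4=w, j−5=e, g−6=a, z−7=s, m−8=e, u−9=l.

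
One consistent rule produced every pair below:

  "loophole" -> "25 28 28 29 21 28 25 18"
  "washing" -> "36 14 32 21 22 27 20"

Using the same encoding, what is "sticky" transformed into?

The number is (letter's place in the alphabet, a=1) + 13.
For sticky: s=19→32, t=20→33, i=9→22, c=3→16, k=11→24, y=25→38.

32 33 22 16 24 38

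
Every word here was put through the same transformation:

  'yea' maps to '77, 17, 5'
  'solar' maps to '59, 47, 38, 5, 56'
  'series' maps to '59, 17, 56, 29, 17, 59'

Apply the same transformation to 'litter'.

38, 29, 62, 62, 17, 56

y(#25)→77 and e(#5)→17: differences scale by 3, so n = 3·pos + 2. The formula is n = 3×(alphabet index, a=1) + 2.
For litter: l=12→38, i=9→29, t=20→62, t=20→62, e=5→17, r=18→56.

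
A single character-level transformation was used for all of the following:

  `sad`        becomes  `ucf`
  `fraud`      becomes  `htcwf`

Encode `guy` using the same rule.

This is a Caesar cipher with shift 2.
Applying it to guy: g+2=i, u+2=w, y+2=a.

iwa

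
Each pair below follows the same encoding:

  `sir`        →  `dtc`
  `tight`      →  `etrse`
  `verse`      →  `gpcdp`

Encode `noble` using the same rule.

Compare letters: s→d is +11, i→t is +11, r→c is +11 — a constant shift. Each letter is shifted forward by 11 in the alphabet (a Caesar shift of +11).
Applying it to noble: n+11=y, o+11=z, b+11=m, l+11=w, e+11=p.

yzmwp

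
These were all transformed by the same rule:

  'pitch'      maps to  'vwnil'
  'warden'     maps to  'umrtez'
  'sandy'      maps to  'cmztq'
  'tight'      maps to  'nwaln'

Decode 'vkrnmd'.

p(15)→v(21) and i(8)→w(22) fit y≡11x+12 (mod 26); the inverse of 11 mod 26 is 19. Treating letters as 0–25, the rule is x ↦ 11x + 12 (mod 26).
Reversing it on vkrnmd: v(21)→19·(21−12)≡15=p; k(10)→19·(10−12)≡14=o; r(17)→19·(17−12)≡17=r; n(13)→19·(13−12)≡19=t; m(12)→19·(12−12)≡0=a; d(3)→19·(3−12)≡11=l (all mod 26).

portal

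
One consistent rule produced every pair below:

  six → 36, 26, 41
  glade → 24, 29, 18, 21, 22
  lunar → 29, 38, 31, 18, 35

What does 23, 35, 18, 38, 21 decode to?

s is letter #19 and maps to 36: an offset of 17. Letters become their 1-based position plus 17 (so a→18, b→19, …).
Decoding 23, 35, 18, 38, 21: 23→(23−17)÷1=6=f, 35→(35−17)÷1=18=r, 18→(18−17)÷1=1=a, 38→(38−17)÷1=21=u, 21→(21−17)÷1=4=d.

fraud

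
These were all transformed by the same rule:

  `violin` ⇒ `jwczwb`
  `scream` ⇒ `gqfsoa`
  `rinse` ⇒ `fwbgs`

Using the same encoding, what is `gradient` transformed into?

Compare letters: v→j is +14, i→w is +14, o→c is +14 — a constant shift. Every letter moves 14 places later in the alphabet, wrapping around z→a.
For gradient: g+14=u, r+14=f, a+14=o, d+14=r, i+14=w, e+14=s, n+14=b, t+14=h.

uforwsbh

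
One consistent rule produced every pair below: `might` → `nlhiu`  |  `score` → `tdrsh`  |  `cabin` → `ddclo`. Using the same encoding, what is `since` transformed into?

Vowels shift forward by 3 and consonants shift forward by 1.
On since: s(cons)+1=t, i(vowel)+3=l, n(cons)+1=o, c(cons)+1=d, e(vowel)+3=h.

tlodh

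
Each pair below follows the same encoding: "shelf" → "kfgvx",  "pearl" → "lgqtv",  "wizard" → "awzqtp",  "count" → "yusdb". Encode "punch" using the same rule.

s(18)→k(10) and h(7)→f(5) fit y≡17x+16 (mod 26); the inverse of 17 mod 26 is 23. Treating letters as 0–25, the rule is x ↦ 17x + 16 (mod 26).
Applying it to punch: p(15)→17·15+16≡11=l; u(20)→17·20+16≡18=s; n(13)→17·13+16≡3=d; c(2)→17·2+16≡24=y; h(7)→17·7+16≡5=f (all mod 26).

lsdyf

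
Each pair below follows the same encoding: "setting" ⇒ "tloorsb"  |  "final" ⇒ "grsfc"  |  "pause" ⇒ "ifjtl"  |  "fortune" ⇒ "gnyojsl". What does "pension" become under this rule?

ilstrns

s(18)→t(19) and e(4)→l(11) fit y≡21x+5 (mod 26); the inverse of 21 mod 26 is 5. This is an affine cipher: with a=0,…,z=25, each position x becomes (21x+5) mod 26.
Applying it to pension: p(15)→21·15+5≡8=i; e(4)→21·4+5≡11=l; n(13)→21·13+5≡18=s; s(18)→21·18+5≡19=t; i(8)→21·8+5≡17=r; o(14)→21·14+5≡13=n; n(13)→21·13+5≡18=s (all mod 26).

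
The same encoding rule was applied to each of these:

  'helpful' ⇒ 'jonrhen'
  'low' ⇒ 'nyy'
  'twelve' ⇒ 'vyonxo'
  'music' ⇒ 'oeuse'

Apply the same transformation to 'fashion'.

Vowels shift forward by 10 and consonants shift forward by 2.
Applying it to fashion: f(cons)+2=h, a(vowel)+10=k, s(cons)+2=u, h(cons)+2=j, i(vowel)+10=s, o(vowel)+10=y, n(cons)+2=p.

hkujsyp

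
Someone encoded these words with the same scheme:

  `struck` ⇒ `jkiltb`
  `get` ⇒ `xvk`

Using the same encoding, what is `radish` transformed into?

iruzjy

Compare letters: s→j is +17, t→k is +17, r→i is +17 — a constant shift. This is a Caesar cipher with shift 17.
For radish: r+17=i, a+17=r, d+17=u, i+17=z, s+17=j, h+17=y.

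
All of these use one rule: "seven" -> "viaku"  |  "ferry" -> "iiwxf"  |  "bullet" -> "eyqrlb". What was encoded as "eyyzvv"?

Letter i (0-indexed) is shifted by i+3, so successive shifts are 3, 4, 5, ….
Decoding eyyzvv: e−3=b, y−4=u, y−5=t, z−6=t, v−7=o, v−8=n.

button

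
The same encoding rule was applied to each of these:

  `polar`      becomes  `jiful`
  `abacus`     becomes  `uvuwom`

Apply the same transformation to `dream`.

Compare letters: p→j is +20, o→i is +20, l→f is +20 — a constant shift. Every letter moves 20 places later in the alphabet, wrapping around z→a.
Applying it to dream: d+20=x, r+20=l, e+20=y, a+20=u, m+20=g.

xlyug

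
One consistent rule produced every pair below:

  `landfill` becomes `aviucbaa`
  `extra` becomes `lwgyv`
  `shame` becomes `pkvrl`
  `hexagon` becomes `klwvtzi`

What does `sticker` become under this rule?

l(11)→a(0) and a(0)→v(21) fit y≡17x+21 (mod 26); the inverse of 17 mod 26 is 23. This is an affine cipher: with a=0,…,z=25, each position x becomes (17x+21) mod 26.
Applying it to sticker: s(18)→17·18+21≡15=p; t(19)→17·19+21≡6=g; i(8)→17·8+21≡1=b; c(2)→17·2+21≡3=d; k(10)→17·10+21≡9=j; e(4)→17·4+21≡11=l; r(17)→17·17+21≡24=y (all mod 26).

pgbdjly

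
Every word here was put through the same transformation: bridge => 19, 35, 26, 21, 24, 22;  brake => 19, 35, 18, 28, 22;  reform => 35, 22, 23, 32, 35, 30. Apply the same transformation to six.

36, 26, 41

The number is (letter's place in the alphabet, a=1) + 17.
For six: s=19→36, i=9→26, x=24→41.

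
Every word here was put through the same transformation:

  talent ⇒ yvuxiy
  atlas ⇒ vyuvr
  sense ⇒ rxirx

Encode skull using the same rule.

t(19)→y(24) and a(0)→v(21) fit y≡7x+21 (mod 26); the inverse of 7 mod 26 is 15. Each letter's alphabet position (a=0..z=25) is mapped through 7·x+21 mod 26 — an affine cipher.
On skull: s(18)→7·18+21≡17=r; k(10)→7·10+21≡13=n; u(20)→7·20+21≡5=f; l(11)→7·11+21≡20=u; l(11)→7·11+21≡20=u (all mod 26).

rnfuu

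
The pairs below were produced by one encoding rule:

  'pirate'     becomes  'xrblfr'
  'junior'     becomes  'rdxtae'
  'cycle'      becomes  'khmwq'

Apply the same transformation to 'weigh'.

The shift increases by 1 at each position, starting from +8: 8, 9, 10, ….
On weigh: w+8=e, e+9=n, i+10=s, g+11=r, h+12=t.

ensrt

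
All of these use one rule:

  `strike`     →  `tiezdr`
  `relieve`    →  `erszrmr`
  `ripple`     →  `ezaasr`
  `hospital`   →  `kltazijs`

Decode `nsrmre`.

s(18)→t(19) and t(19)→i(8) fit y≡15x+9 (mod 26); the inverse of 15 mod 26 is 7. Treating letters as 0–25, the rule is x ↦ 15x + 9 (mod 26).
Undoing it on nsrmre: n(13)→7·(13−9)≡2=c; s(18)→7·(18−9)≡11=l; r(17)→7·(17−9)≡4=e; m(12)→7·(12−9)≡21=v; r(17)→7·(17−9)≡4=e; e(4)→7·(4−9)≡17=r (all mod 26).

clever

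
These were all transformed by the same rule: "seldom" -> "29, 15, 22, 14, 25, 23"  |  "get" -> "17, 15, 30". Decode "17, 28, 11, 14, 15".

grade

s is letter #19 and maps to 29: an offset of 10. Letters become their 1-based position plus 10 (so a→11, b→12, …).
Reversing it on 17, 28, 11, 14, 15: 17→(17−10)÷1=7=g, 28→(28−10)÷1=18=r, 11→(11−10)÷1=1=a, 14→(14−10)÷1=4=d, 15→(15−10)÷1=5=e.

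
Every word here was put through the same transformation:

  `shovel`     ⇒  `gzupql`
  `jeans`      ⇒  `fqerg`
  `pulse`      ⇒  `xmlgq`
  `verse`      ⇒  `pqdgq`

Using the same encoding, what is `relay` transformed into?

s(18)→g(6) and h(7)→z(25) fit y≡3x+4 (mod 26); the inverse of 3 mod 26 is 9. This is an affine cipher: with a=0,…,z=25, each position x becomes (3x+4) mod 26.
For relay: r(17)→3·17+4≡3=d; e(4)→3·4+4≡16=q; l(11)→3·11+4≡11=l; a(0)→3·0+4≡4=e; y(24)→3·24+4≡24=y (all mod 26).

dqley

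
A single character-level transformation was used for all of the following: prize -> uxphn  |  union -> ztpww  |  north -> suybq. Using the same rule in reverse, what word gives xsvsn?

In prize: p→u is +5, r→x is +6, i→p is +7, z→h is +8 — the shift increases by 1 each position. Each letter shifts forward by (position + 5), i.e. 5, 6, 7, … — the shift grows by one for each successive letter.
Decoding xsvsn: x−5=s, s−6=m, v−7=o, s−8=k, n−9=e.

smoke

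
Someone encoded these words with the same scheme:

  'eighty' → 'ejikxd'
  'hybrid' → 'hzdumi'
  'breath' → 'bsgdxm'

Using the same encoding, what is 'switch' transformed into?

In eighty: e→e is +0, i→j is +1, g→i is +2, h→k is +3 — the shift increases by 1 each position. Each letter shifts forward by its position index (0, 1, 2, …) — the shift grows by one for each successive letter.
Applying it to switch: s+0=s, w+1=x, i+2=k, t+3=w, c+4=g, h+5=m.

sxkwgm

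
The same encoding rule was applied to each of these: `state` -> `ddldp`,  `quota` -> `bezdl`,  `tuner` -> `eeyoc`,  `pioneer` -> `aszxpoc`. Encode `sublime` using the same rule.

It's a Vigenère-style cipher with numeric key [11,10]: position i shifts by key[i mod 2].
Applying it to sublime: s+11=d, u+10=e, b+11=m, l+10=v, i+11=t, m+10=w, e+11=p.

demvtwp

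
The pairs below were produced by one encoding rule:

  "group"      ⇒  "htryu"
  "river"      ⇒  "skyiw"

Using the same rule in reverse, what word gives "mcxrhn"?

In group: g→h is +1, r→t is +2, o→r is +3, u→y is +4 — the shift increases by 1 each position. Letter i (0-indexed) is shifted by i+1, so successive shifts are 1, 2, 3, ….
Decoding mcxrhn: m−1=l, c−2=a, x−3=u, r−4=n, h−5=c, n−6=h.

launch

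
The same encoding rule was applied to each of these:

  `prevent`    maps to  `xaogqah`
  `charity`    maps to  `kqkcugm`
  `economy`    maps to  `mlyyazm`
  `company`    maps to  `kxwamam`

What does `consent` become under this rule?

In prevent: p→x is +8, r→a is +9, e→o is +10, v→g is +11 — the shift increases by 1 each position. Each letter shifts forward by (position + 8), i.e. 8, 9, 10, … — the shift grows by one for each successive letter.
Applying it to consent: c+8=k, o+9=x, n+10=x, s+11=d, e+12=q, n+13=a, t+14=h.

kxxdqah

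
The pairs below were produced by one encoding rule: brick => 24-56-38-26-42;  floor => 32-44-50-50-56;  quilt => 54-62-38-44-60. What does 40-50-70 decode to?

joy

b(#2)→24 and r(#18)→56: differences scale by 2, so n = 2·pos + 20. Each letter becomes 2×(its alphabet position, a=1..z=26) + 20.
Reversing it on 40-50-70: 40→(40−20)÷2=10=j, 50→(50−20)÷2=15=o, 70→(70−20)÷2=25=y.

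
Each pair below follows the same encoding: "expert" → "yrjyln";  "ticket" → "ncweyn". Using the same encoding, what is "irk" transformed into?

cle

Compare letters: e→y is +20, x→r is +20, p→j is +20 — a constant shift. This is a Caesar cipher with shift 20.
On irk: i+20=c, r+20=l, k+20=e.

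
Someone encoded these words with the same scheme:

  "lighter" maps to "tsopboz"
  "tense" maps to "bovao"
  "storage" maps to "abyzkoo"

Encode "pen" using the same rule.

Two shifts are in play — +10 for a/e/i/o/u, +8 for every other letter.
For pen: p(cons)+8=x, e(vowel)+10=o, n(cons)+8=v.

xov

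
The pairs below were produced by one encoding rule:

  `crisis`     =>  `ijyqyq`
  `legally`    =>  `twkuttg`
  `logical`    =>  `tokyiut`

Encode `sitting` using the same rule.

Each letter's alphabet position (a=0..z=25) is mapped through 7·x+20 mod 26 — an affine cipher.
For sitting: s(18)→7·18+20≡16=q; i(8)→7·8+20≡24=y; t(19)→7·19+20≡23=x; t(19)→7·19+20≡23=x; i(8)→7·8+20≡24=y; n(13)→7·13+20≡7=h; g(6)→7·6+20≡10=k (all mod 26).

qyxxyhk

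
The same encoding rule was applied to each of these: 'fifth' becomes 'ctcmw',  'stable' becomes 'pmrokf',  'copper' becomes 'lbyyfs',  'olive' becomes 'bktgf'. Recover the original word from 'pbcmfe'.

soften

f(5)→c(2) and i(8)→t(19) fit y≡23x+17 (mod 26); the inverse of 23 mod 26 is 17. Treating letters as 0–25, the rule is x ↦ 23x + 17 (mod 26).
Decoding pbcmfe: p(15)→17·(15−17)≡18=s; b(1)→17·(1−17)≡14=o; c(2)→17·(2−17)≡5=f; m(12)→17·(12−17)≡19=t; f(5)→17·(5−17)≡4=e; e(4)→17·(4−17)≡13=n (all mod 26).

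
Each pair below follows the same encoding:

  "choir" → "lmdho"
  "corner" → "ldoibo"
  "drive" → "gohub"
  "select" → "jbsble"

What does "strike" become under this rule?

jeohxb

c(2)→l(11) and h(7)→m(12) fit y≡21x+21 (mod 26); the inverse of 21 mod 26 is 5. Each letter's alphabet position (a=0..z=25) is mapped through 21·x+21 mod 26 — an affine cipher.
Applying it to strike: s(18)→21·18+21≡9=j; t(19)→21·19+21≡4=e; r(17)→21·17+21≡14=o; i(8)→21·8+21≡7=h; k(10)→21·10+21≡23=x; e(4)→21·4+21≡1=b (all mod 26).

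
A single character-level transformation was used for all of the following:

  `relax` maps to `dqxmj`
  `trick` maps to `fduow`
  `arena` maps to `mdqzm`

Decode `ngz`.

bun

Compare letters: r→d is +12, e→q is +12, l→x is +12 — a constant shift. Every letter moves 12 places later in the alphabet, wrapping around z→a.
Reversing it on ngz: n−12=b, g−12=u, z−12=n.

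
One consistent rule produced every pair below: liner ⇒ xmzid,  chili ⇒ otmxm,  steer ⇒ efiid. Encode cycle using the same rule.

okoxi

Two shifts are in play — +4 for a/e/i/o/u, +12 for every other letter.
For cycle: c(cons)+12=o, y(cons)+12=k, c(cons)+12=o, l(cons)+12=x, e(vowel)+4=i.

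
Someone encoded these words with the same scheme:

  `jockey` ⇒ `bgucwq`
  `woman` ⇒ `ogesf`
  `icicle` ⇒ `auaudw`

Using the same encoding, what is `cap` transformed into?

ush

Compare letters: j→b is +18, o→g is +18, c→u is +18 — a constant shift. Every letter moves 18 places later in the alphabet, wrapping around z→a.
Applying it to cap: c+18=u, a+18=s, p+18=h.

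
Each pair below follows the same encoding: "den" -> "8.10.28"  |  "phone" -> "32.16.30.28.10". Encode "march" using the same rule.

26.2.36.6.16

d(#4)→8 and e(#5)→10: differences scale by 2, so n = 2·pos + 0. The formula is n = 2×(alphabet index, a=1).
Applying it to march: m=13→26, a=1→2, r=18→36, c=3→6, h=8→16.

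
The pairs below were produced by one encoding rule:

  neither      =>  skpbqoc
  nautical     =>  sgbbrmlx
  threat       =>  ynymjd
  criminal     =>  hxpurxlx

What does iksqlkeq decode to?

In neither: n→s is +5, e→k is +6, i→p is +7, t→b is +8 — the shift increases by 1 each position. Letter i (0-indexed) is shifted by i+5, so successive shifts are 5, 6, 7, ….
Decoding iksqlkeq: i−5=d, k−6=e, s−7=l, q−8=i, l−9=c, k−10=a, e−11=t, q−12=e.

delicate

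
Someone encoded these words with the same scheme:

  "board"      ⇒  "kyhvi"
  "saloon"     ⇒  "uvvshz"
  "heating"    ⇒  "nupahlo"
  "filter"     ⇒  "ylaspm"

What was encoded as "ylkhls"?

The output letters match the input read backwards, each shifted +7: board reversed is draob. Read the word backwards and shift each letter +7.
Undoing it on ylkhls: shift back: y−7=r, l−7=e, k−7=d, h−7=a, l−7=e, s−7=l → redael; then reverse → leader.

leader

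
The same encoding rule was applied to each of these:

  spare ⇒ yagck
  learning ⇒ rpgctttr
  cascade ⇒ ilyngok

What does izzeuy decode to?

cotton

Shifts by position in spare: pos 0: s→y (+6), pos 1: p→a (+11), pos 2: a→g (+6), pos 3: r→c (+11) — repeating every 2. The shifts repeat in a cycle of length 2: positions 0,1,… shift by +6, +11, then the pattern repeats.
Reversing it on izzeuy: i−6=c, z−11=o, z−6=t, e−11=t, u−6=o, y−11=n.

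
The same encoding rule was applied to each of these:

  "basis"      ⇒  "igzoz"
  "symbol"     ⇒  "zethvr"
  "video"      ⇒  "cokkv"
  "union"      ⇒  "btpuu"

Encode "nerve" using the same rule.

The shifts repeat in a cycle of length 2: positions 0,1,… shift by +7, +6, then the pattern repeats.
For nerve: n+7=u, e+6=k, r+7=y, v+6=b, e+7=l.

ukybl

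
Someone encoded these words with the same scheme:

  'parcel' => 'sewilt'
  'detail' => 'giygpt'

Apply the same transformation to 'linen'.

omsku

In parcel: p→s is +3, a→e is +4, r→w is +5, c→i is +6 — the shift increases by 1 each position. Letter i (0-indexed) is shifted by i+3, so successive shifts are 3, 4, 5, ….
On linen: l+3=o, i+4=m, n+5=s, e+6=k, n+7=u.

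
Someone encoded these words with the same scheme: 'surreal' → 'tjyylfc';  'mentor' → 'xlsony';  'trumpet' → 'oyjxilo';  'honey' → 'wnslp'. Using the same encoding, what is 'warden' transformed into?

zfyqls

s(18)→t(19) and u(20)→j(9) fit y≡21x+5 (mod 26); the inverse of 21 mod 26 is 5. Treating letters as 0–25, the rule is x ↦ 21x + 5 (mod 26).
For warden: w(22)→21·22+5≡25=z; a(0)→21·0+5≡5=f; r(17)→21·17+5≡24=y; d(3)→21·3+5≡16=q; e(4)→21·4+5≡11=l; n(13)→21·13+5≡18=s (all mod 26).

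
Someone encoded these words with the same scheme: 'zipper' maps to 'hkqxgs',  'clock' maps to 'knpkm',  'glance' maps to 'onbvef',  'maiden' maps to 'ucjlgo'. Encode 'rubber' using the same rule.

Shifts by position in zipper: pos 0: z→h (+8), pos 1: i→k (+2), pos 2: p→q (+1), pos 3: p→x (+8), pos 4: e→g (+2), pos 5: r→s (+1) — repeating every 3. It's a Vigenère-style cipher with numeric key [8,2,1]: position i shifts by key[i mod 3].
On rubber: r+8=z, u+2=w, b+1=c, b+8=j, e+2=g, r+1=s.

zwcjgs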